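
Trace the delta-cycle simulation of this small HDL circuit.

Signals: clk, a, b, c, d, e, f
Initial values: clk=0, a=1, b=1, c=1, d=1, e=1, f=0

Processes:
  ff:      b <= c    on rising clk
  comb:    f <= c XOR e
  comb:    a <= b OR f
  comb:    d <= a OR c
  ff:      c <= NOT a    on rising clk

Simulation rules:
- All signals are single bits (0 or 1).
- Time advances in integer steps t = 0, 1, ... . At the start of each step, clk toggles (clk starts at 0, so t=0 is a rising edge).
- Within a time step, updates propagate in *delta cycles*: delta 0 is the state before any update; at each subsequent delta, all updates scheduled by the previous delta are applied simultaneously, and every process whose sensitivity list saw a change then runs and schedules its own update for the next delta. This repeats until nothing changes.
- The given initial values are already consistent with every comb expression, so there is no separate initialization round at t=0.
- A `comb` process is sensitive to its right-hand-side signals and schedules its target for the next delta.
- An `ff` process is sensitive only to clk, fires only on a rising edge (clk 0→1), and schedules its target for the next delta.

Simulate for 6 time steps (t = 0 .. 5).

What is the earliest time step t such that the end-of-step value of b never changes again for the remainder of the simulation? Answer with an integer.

2

t=0 Δ0: b=1 a=1 clk=0 d=1 e=1 f=0 c=1
  Δ1: clk:0→1
  Δ2: c:1→0
  Δ3: f:0→1
  (3Δ to stable)
t=1 Δ0: b=1 a=1 clk=1 d=1 e=1 f=1 c=0
  Δ1: clk:1→0
  (1Δ to stable)
t=2 Δ0: b=1 a=1 clk=0 d=1 e=1 f=1 c=0
  Δ1: clk:0→1
  Δ2: b:1→0
  (2Δ to stable)
t=3 Δ0: b=0 a=1 clk=1 d=1 e=1 f=1 c=0
  Δ1: clk:1→0
  (1Δ to stable)
t=4 Δ0: b=0 a=1 clk=0 d=1 e=1 f=1 c=0
  Δ1: clk:0→1
  (1Δ to stable)
t=5 Δ0: b=0 a=1 clk=1 d=1 e=1 f=1 c=0
  Δ1: clk:1→0
  (1Δ to stable)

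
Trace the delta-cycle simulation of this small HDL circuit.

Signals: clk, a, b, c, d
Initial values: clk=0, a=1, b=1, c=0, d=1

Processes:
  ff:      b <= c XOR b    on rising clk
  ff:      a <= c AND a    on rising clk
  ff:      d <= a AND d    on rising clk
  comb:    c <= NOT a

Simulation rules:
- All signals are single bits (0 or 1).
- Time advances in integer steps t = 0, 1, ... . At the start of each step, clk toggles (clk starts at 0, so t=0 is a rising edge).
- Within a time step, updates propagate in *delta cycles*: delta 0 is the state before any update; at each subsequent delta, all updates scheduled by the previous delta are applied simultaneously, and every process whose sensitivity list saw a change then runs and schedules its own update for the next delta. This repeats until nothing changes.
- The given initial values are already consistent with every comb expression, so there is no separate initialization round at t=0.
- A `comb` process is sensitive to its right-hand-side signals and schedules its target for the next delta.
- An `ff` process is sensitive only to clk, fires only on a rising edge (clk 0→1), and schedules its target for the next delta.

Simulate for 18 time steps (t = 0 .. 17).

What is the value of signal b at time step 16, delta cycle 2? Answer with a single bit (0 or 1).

1

t=0 Δ0: d=1 clk=0 a=1 c=0 b=1
  Δ1: clk:0→1
  Δ2: a:1→0
  Δ3: c:0→1
  (3Δ to stable)
t=1 Δ0: d=1 clk=1 a=0 c=1 b=1
  Δ1: clk:1→0
  (1Δ to stable)
t=2 Δ0: d=1 clk=0 a=0 c=1 b=1
  Δ1: clk:0→1
  Δ2: d:1→0, b:1→0
  (2Δ to stable)
t=3 Δ0: d=0 clk=1 a=0 c=1 b=0
  Δ1: clk:1→0
  (1Δ to stable)
t=4 Δ0: d=0 clk=0 a=0 c=1 b=0
  Δ1: clk:0→1
  Δ2: b:0→1
  (2Δ to stable)
t=5 Δ0: d=0 clk=1 a=0 c=1 b=1
  Δ1: clk:1→0
  (1Δ to stable)
t=6 Δ0: d=0 clk=0 a=0 c=1 b=1
  Δ1: clk:0→1
  Δ2: b:1→0
  (2Δ to stable)
t=7 Δ0: d=0 clk=1 a=0 c=1 b=0
  Δ1: clk:1→0
  (1Δ to stable)
t=8 Δ0: d=0 clk=0 a=0 c=1 b=0
  Δ1: clk:0→1
  Δ2: b:0→1
  (2Δ to stable)
t=9 Δ0: d=0 clk=1 a=0 c=1 b=1
  Δ1: clk:1→0
  (1Δ to stable)
t=10 Δ0: d=0 clk=0 a=0 c=1 b=1
  Δ1: clk:0→1
  Δ2: b:1→0
  (2Δ to stable)
t=11 Δ0: d=0 clk=1 a=0 c=1 b=0
  Δ1: clk:1→0
  (1Δ to stable)
t=12 Δ0: d=0 clk=0 a=0 c=1 b=0
  Δ1: clk:0→1
  Δ2: b:0→1
  (2Δ to stable)
t=13 Δ0: d=0 clk=1 a=0 c=1 b=1
  Δ1: clk:1→0
  (1Δ to stable)
t=14 Δ0: d=0 clk=0 a=0 c=1 b=1
  Δ1: clk:0→1
  Δ2: b:1→0
  (2Δ to stable)
t=15 Δ0: d=0 clk=1 a=0 c=1 b=0
  Δ1: clk:1→0
  (1Δ to stable)
t=16 Δ0: d=0 clk=0 a=0 c=1 b=0
  Δ1: clk:0→1
  Δ2: b:0→1
  (2Δ to stable)
t=17 Δ0: d=0 clk=1 a=0 c=1 b=1
  Δ1: clk:1→0
  (1Δ to stable)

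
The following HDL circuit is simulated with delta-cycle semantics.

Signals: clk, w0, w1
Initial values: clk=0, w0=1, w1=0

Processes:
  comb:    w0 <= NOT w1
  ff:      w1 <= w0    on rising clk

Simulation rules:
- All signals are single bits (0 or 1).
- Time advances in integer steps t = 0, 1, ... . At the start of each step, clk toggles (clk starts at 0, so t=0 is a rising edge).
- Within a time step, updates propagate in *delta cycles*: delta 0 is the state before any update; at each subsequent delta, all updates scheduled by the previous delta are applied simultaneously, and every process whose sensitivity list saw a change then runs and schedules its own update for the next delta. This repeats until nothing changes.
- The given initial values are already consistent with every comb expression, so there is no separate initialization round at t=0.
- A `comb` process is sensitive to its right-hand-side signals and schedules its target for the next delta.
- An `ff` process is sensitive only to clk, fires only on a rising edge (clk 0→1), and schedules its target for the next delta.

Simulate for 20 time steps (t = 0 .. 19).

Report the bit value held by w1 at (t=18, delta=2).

t=0 Δ0: clk=0 w1=0 w0=1
  Δ1: clk:0→1
  Δ2: w1:0→1
  Δ3: w0:1→0
  (3Δ to stable)
t=1 Δ0: clk=1 w1=1 w0=0
  Δ1: clk:1→0
  (1Δ to stable)
t=2 Δ0: clk=0 w1=1 w0=0
  Δ1: clk:0→1
  Δ2: w1:1→0
  Δ3: w0:0→1
  (3Δ to stable)
t=3 Δ0: clk=1 w1=0 w0=1
  Δ1: clk:1→0
  (1Δ to stable)
t=4 Δ0: clk=0 w1=0 w0=1
  Δ1: clk:0→1
  Δ2: w1:0→1
  Δ3: w0:1→0
  (3Δ to stable)
t=5 Δ0: clk=1 w1=1 w0=0
  Δ1: clk:1→0
  (1Δ to stable)
t=6 Δ0: clk=0 w1=1 w0=0
  Δ1: clk:0→1
  Δ2: w1:1→0
  Δ3: w0:0→1
  (3Δ to stable)
t=7 Δ0: clk=1 w1=0 w0=1
  Δ1: clk:1→0
  (1Δ to stable)
t=8 Δ0: clk=0 w1=0 w0=1
  Δ1: clk:0→1
  Δ2: w1:0→1
  Δ3: w0:1→0
  (3Δ to stable)
t=9 Δ0: clk=1 w1=1 w0=0
  Δ1: clk:1→0
  (1Δ to stable)
t=10 Δ0: clk=0 w1=1 w0=0
  Δ1: clk:0→1
  Δ2: w1:1→0
  Δ3: w0:0→1
  (3Δ to stable)
t=11 Δ0: clk=1 w1=0 w0=1
  Δ1: clk:1→0
  (1Δ to stable)
t=12 Δ0: clk=0 w1=0 w0=1
  Δ1: clk:0→1
  Δ2: w1:0→1
  Δ3: w0:1→0
  (3Δ to stable)
t=13 Δ0: clk=1 w1=1 w0=0
  Δ1: clk:1→0
  (1Δ to stable)
t=14 Δ0: clk=0 w1=1 w0=0
  Δ1: clk:0→1
  Δ2: w1:1→0
  Δ3: w0:0→1
  (3Δ to stable)
t=15 Δ0: clk=1 w1=0 w0=1
  Δ1: clk:1→0
  (1Δ to stable)
t=16 Δ0: clk=0 w1=0 w0=1
  Δ1: clk:0→1
  Δ2: w1:0→1
  Δ3: w0:1→0
  (3Δ to stable)
t=17 Δ0: clk=1 w1=1 w0=0
  Δ1: clk:1→0
  (1Δ to stable)
t=18 Δ0: clk=0 w1=1 w0=0
  Δ1: clk:0→1
  Δ2: w1:1→0
  Δ3: w0:0→1
  (3Δ to stable)
t=19 Δ0: clk=1 w1=0 w0=1
  Δ1: clk:1→0
  (1Δ to stable)

0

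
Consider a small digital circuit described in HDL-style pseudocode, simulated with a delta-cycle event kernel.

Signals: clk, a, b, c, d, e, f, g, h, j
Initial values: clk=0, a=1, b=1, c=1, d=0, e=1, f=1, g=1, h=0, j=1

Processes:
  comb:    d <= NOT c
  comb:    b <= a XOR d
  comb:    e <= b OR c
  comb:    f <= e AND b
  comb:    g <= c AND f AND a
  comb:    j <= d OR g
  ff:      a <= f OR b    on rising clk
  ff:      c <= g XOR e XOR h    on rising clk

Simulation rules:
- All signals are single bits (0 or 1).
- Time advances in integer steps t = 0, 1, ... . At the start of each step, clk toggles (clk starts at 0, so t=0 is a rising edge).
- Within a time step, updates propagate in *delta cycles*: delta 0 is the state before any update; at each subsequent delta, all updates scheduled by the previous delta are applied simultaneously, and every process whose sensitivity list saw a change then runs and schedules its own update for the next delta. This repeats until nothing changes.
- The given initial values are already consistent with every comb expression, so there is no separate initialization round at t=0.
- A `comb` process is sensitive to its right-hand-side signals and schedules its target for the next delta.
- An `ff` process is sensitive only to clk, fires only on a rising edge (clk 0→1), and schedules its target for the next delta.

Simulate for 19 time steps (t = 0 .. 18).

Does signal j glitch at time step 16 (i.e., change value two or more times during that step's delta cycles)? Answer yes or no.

yes

t0.Δ0 c=1 clk=0 g=1 d=0 h=0 b=1 j=1 f=1 a=1 e=1
t0.Δ1 c=1 clk=1 g=1 d=0 h=0 b=1 j=1 f=1 a=1 e=1
t0.Δ2 c=0 clk=1 g=1 d=0 h=0 b=1 j=1 f=1 a=1 e=1
t0.Δ3 c=0 clk=1 g=0 d=1 h=0 b=1 j=1 f=1 a=1 e=1
t0.Δ4 c=0 clk=1 g=0 d=1 h=0 b=0 j=1 f=1 a=1 e=1
t0.Δ5 c=0 clk=1 g=0 d=1 h=0 b=0 j=1 f=0 a=1 e=0
t1.Δ0 c=0 clk=1 g=0 d=1 h=0 b=0 j=1 f=0 a=1 e=0
t1.Δ1 c=0 clk=0 g=0 d=1 h=0 b=0 j=1 f=0 a=1 e=0
t2.Δ0 c=0 clk=0 g=0 d=1 h=0 b=0 j=1 f=0 a=1 e=0
t2.Δ1 c=0 clk=1 g=0 d=1 h=0 b=0 j=1 f=0 a=1 e=0
t2.Δ2 c=0 clk=1 g=0 d=1 h=0 b=0 j=1 f=0 a=0 e=0
t2.Δ3 c=0 clk=1 g=0 d=1 h=0 b=1 j=1 f=0 a=0 e=0
t2.Δ4 c=0 clk=1 g=0 d=1 h=0 b=1 j=1 f=0 a=0 e=1
t2.Δ5 c=0 clk=1 g=0 d=1 h=0 b=1 j=1 f=1 a=0 e=1
t3.Δ0 c=0 clk=1 g=0 d=1 h=0 b=1 j=1 f=1 a=0 e=1
t3.Δ1 c=0 clk=0 g=0 d=1 h=0 b=1 j=1 f=1 a=0 e=1
t4.Δ0 c=0 clk=0 g=0 d=1 h=0 b=1 j=1 f=1 a=0 e=1
t4.Δ1 c=0 clk=1 g=0 d=1 h=0 b=1 j=1 f=1 a=0 e=1
t4.Δ2 c=1 clk=1 g=0 d=1 h=0 b=1 j=1 f=1 a=1 e=1
t4.Δ3 c=1 clk=1 g=1 d=0 h=0 b=0 j=1 f=1 a=1 e=1
t4.Δ4 c=1 clk=1 g=1 d=0 h=0 b=1 j=1 f=0 a=1 e=1
t4.Δ5 c=1 clk=1 g=0 d=0 h=0 b=1 j=1 f=1 a=1 e=1
t4.Δ6 c=1 clk=1 g=1 d=0 h=0 b=1 j=0 f=1 a=1 e=1
t4.Δ7 c=1 clk=1 g=1 d=0 h=0 b=1 j=1 f=1 a=1 e=1
t5.Δ0 c=1 clk=1 g=1 d=0 h=0 b=1 j=1 f=1 a=1 e=1
t5.Δ1 c=1 clk=0 g=1 d=0 h=0 b=1 j=1 f=1 a=1 e=1
t6.Δ0 c=1 clk=0 g=1 d=0 h=0 b=1 j=1 f=1 a=1 e=1
t6.Δ1 c=1 clk=1 g=1 d=0 h=0 b=1 j=1 f=1 a=1 e=1
t6.Δ2 c=0 clk=1 g=1 d=0 h=0 b=1 j=1 f=1 a=1 e=1
t6.Δ3 c=0 clk=1 g=0 d=1 h=0 b=1 j=1 f=1 a=1 e=1
t6.Δ4 c=0 clk=1 g=0 d=1 h=0 b=0 j=1 f=1 a=1 e=1
t6.Δ5 c=0 clk=1 g=0 d=1 h=0 b=0 j=1 f=0 a=1 e=0
t7.Δ0 c=0 clk=1 g=0 d=1 h=0 b=0 j=1 f=0 a=1 e=0
t7.Δ1 c=0 clk=0 g=0 d=1 h=0 b=0 j=1 f=0 a=1 e=0
t8.Δ0 c=0 clk=0 g=0 d=1 h=0 b=0 j=1 f=0 a=1 e=0
t8.Δ1 c=0 clk=1 g=0 d=1 h=0 b=0 j=1 f=0 a=1 e=0
t8.Δ2 c=0 clk=1 g=0 d=1 h=0 b=0 j=1 f=0 a=0 e=0
t8.Δ3 c=0 clk=1 g=0 d=1 h=0 b=1 j=1 f=0 a=0 e=0
t8.Δ4 c=0 clk=1 g=0 d=1 h=0 b=1 j=1 f=0 a=0 e=1
t8.Δ5 c=0 clk=1 g=0 d=1 h=0 b=1 j=1 f=1 a=0 e=1
t9.Δ0 c=0 clk=1 g=0 d=1 h=0 b=1 j=1 f=1 a=0 e=1
t9.Δ1 c=0 clk=0 g=0 d=1 h=0 b=1 j=1 f=1 a=0 e=1
t10.Δ0 c=0 clk=0 g=0 d=1 h=0 b=1 j=1 f=1 a=0 e=1
t10.Δ1 c=0 clk=1 g=0 d=1 h=0 b=1 j=1 f=1 a=0 e=1
t10.Δ2 c=1 clk=1 g=0 d=1 h=0 b=1 j=1 f=1 a=1 e=1
t10.Δ3 c=1 clk=1 g=1 d=0 h=0 b=0 j=1 f=1 a=1 e=1
t10.Δ4 c=1 clk=1 g=1 d=0 h=0 b=1 j=1 f=0 a=1 e=1
t10.Δ5 c=1 clk=1 g=0 d=0 h=0 b=1 j=1 f=1 a=1 e=1
t10.Δ6 c=1 clk=1 g=1 d=0 h=0 b=1 j=0 f=1 a=1 e=1
t10.Δ7 c=1 clk=1 g=1 d=0 h=0 b=1 j=1 f=1 a=1 e=1
t11.Δ0 c=1 clk=1 g=1 d=0 h=0 b=1 j=1 f=1 a=1 e=1
t11.Δ1 c=1 clk=0 g=1 d=0 h=0 b=1 j=1 f=1 a=1 e=1
t12.Δ0 c=1 clk=0 g=1 d=0 h=0 b=1 j=1 f=1 a=1 e=1
t12.Δ1 c=1 clk=1 g=1 d=0 h=0 b=1 j=1 f=1 a=1 e=1
t12.Δ2 c=0 clk=1 g=1 d=0 h=0 b=1 j=1 f=1 a=1 e=1
t12.Δ3 c=0 clk=1 g=0 d=1 h=0 b=1 j=1 f=1 a=1 e=1
t12.Δ4 c=0 clk=1 g=0 d=1 h=0 b=0 j=1 f=1 a=1 e=1
t12.Δ5 c=0 clk=1 g=0 d=1 h=0 b=0 j=1 f=0 a=1 e=0
t13.Δ0 c=0 clk=1 g=0 d=1 h=0 b=0 j=1 f=0 a=1 e=0
t13.Δ1 c=0 clk=0 g=0 d=1 h=0 b=0 j=1 f=0 a=1 e=0
t14.Δ0 c=0 clk=0 g=0 d=1 h=0 b=0 j=1 f=0 a=1 e=0
t14.Δ1 c=0 clk=1 g=0 d=1 h=0 b=0 j=1 f=0 a=1 e=0
t14.Δ2 c=0 clk=1 g=0 d=1 h=0 b=0 j=1 f=0 a=0 e=0
t14.Δ3 c=0 clk=1 g=0 d=1 h=0 b=1 j=1 f=0 a=0 e=0
t14.Δ4 c=0 clk=1 g=0 d=1 h=0 b=1 j=1 f=0 a=0 e=1
t14.Δ5 c=0 clk=1 g=0 d=1 h=0 b=1 j=1 f=1 a=0 e=1
t15.Δ0 c=0 clk=1 g=0 d=1 h=0 b=1 j=1 f=1 a=0 e=1
t15.Δ1 c=0 clk=0 g=0 d=1 h=0 b=1 j=1 f=1 a=0 e=1
t16.Δ0 c=0 clk=0 g=0 d=1 h=0 b=1 j=1 f=1 a=0 e=1
t16.Δ1 c=0 clk=1 g=0 d=1 h=0 b=1 j=1 f=1 a=0 e=1
t16.Δ2 c=1 clk=1 g=0 d=1 h=0 b=1 j=1 f=1 a=1 e=1
t16.Δ3 c=1 clk=1 g=1 d=0 h=0 b=0 j=1 f=1 a=1 e=1
t16.Δ4 c=1 clk=1 g=1 d=0 h=0 b=1 j=1 f=0 a=1 e=1
t16.Δ5 c=1 clk=1 g=0 d=0 h=0 b=1 j=1 f=1 a=1 e=1
t16.Δ6 c=1 clk=1 g=1 d=0 h=0 b=1 j=0 f=1 a=1 e=1
t16.Δ7 c=1 clk=1 g=1 d=0 h=0 b=1 j=1 f=1 a=1 e=1
t17.Δ0 c=1 clk=1 g=1 d=0 h=0 b=1 j=1 f=1 a=1 e=1
t17.Δ1 c=1 clk=0 g=1 d=0 h=0 b=1 j=1 f=1 a=1 e=1
t18.Δ0 c=1 clk=0 g=1 d=0 h=0 b=1 j=1 f=1 a=1 e=1
t18.Δ1 c=1 clk=1 g=1 d=0 h=0 b=1 j=1 f=1 a=1 e=1
t18.Δ2 c=0 clk=1 g=1 d=0 h=0 b=1 j=1 f=1 a=1 e=1
t18.Δ3 c=0 clk=1 g=0 d=1 h=0 b=1 j=1 f=1 a=1 e=1
t18.Δ4 c=0 clk=1 g=0 d=1 h=0 b=0 j=1 f=1 a=1 e=1
t18.Δ5 c=0 clk=1 g=0 d=1 h=0 b=0 j=1 f=0 a=1 e=0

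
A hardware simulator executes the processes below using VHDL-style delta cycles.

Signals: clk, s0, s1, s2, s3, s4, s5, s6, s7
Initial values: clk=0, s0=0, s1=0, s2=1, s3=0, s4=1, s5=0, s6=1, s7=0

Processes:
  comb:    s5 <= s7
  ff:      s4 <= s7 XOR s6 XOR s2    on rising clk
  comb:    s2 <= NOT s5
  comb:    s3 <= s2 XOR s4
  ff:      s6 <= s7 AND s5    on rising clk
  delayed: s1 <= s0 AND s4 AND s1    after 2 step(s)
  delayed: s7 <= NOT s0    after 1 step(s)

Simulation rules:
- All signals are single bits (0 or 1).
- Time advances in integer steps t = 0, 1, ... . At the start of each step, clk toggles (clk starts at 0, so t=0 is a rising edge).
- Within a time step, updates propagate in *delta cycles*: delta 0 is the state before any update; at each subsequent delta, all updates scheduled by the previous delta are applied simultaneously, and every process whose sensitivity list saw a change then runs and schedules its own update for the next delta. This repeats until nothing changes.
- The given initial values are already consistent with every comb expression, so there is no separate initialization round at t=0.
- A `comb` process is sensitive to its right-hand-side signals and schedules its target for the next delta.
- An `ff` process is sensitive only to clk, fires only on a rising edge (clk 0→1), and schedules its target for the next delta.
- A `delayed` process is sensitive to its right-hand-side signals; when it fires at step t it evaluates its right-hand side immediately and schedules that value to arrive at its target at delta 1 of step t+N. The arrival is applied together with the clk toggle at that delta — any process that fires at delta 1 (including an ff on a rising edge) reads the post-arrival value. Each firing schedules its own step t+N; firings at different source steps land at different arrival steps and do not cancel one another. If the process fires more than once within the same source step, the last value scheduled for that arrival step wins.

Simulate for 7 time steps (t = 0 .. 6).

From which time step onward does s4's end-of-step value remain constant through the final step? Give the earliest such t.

t0.Δ0 s5=0 s1=0 clk=0 s4=1 s7=0 s2=1 s6=1 s3=0 s0=0
t0.Δ1 s5=0 s1=0 clk=1 s4=1 s7=0 s2=1 s6=1 s3=0 s0=0
t0.Δ2 s5=0 s1=0 clk=1 s4=0 s7=0 s2=1 s6=0 s3=0 s0=0
t0.Δ3 s5=0 s1=0 clk=1 s4=0 s7=0 s2=1 s6=0 s3=1 s0=0
t1.Δ0 s5=0 s1=0 clk=1 s4=0 s7=0 s2=1 s6=0 s3=1 s0=0
t1.Δ1 s5=0 s1=0 clk=0 s4=0 s7=0 s2=1 s6=0 s3=1 s0=0
t2.Δ0 s5=0 s1=0 clk=0 s4=0 s7=0 s2=1 s6=0 s3=1 s0=0
t2.Δ1 s5=0 s1=0 clk=1 s4=0 s7=0 s2=1 s6=0 s3=1 s0=0
t2.Δ2 s5=0 s1=0 clk=1 s4=1 s7=0 s2=1 s6=0 s3=1 s0=0
t2.Δ3 s5=0 s1=0 clk=1 s4=1 s7=0 s2=1 s6=0 s3=0 s0=0
t3.Δ0 s5=0 s1=0 clk=1 s4=1 s7=0 s2=1 s6=0 s3=0 s0=0
t3.Δ1 s5=0 s1=0 clk=0 s4=1 s7=0 s2=1 s6=0 s3=0 s0=0
t4.Δ0 s5=0 s1=0 clk=0 s4=1 s7=0 s2=1 s6=0 s3=0 s0=0
t4.Δ1 s5=0 s1=0 clk=1 s4=1 s7=0 s2=1 s6=0 s3=0 s0=0
t5.Δ0 s5=0 s1=0 clk=1 s4=1 s7=0 s2=1 s6=0 s3=0 s0=0
t5.Δ1 s5=0 s1=0 clk=0 s4=1 s7=0 s2=1 s6=0 s3=0 s0=0
t6.Δ0 s5=0 s1=0 clk=0 s4=1 s7=0 s2=1 s6=0 s3=0 s0=0
t6.Δ1 s5=0 s1=0 clk=1 s4=1 s7=0 s2=1 s6=0 s3=0 s0=0

2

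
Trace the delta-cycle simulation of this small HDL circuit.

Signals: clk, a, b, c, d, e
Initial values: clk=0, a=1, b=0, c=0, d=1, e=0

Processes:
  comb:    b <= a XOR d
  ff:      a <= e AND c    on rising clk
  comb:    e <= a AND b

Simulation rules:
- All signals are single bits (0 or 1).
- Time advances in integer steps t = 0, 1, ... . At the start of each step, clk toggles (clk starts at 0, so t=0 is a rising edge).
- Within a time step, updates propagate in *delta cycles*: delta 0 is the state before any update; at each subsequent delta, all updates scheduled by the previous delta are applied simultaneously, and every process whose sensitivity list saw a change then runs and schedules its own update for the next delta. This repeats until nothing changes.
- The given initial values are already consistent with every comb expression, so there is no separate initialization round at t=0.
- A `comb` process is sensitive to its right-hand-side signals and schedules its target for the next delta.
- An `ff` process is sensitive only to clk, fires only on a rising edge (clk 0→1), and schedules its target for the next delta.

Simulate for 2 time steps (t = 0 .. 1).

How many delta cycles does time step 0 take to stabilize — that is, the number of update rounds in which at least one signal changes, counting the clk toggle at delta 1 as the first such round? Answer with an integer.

t0.Δ0 d=1 a=1 clk=0 e=0 c=0 b=0
t0.Δ1 d=1 a=1 clk=1 e=0 c=0 b=0
t0.Δ2 d=1 a=0 clk=1 e=0 c=0 b=0
t0.Δ3 d=1 a=0 clk=1 e=0 c=0 b=1
t1.Δ0 d=1 a=0 clk=1 e=0 c=0 b=1
t1.Δ1 d=1 a=0 clk=0 e=0 c=0 b=1

3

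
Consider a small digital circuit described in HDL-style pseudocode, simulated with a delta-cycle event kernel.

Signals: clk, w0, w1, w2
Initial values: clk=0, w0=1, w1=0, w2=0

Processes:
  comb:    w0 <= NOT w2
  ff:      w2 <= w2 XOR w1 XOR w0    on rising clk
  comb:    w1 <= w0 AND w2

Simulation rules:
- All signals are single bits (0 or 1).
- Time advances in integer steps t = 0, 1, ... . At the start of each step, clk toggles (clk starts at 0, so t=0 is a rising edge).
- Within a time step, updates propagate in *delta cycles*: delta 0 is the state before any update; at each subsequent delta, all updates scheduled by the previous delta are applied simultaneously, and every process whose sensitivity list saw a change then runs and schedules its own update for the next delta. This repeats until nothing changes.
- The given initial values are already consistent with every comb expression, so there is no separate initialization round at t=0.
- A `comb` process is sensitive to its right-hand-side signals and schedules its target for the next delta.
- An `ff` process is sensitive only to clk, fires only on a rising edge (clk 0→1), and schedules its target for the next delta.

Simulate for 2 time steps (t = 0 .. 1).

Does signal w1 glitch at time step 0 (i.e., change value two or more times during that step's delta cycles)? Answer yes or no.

yes

t0.Δ0 w0=1 clk=0 w2=0 w1=0
t0.Δ1 w0=1 clk=1 w2=0 w1=0
t0.Δ2 w0=1 clk=1 w2=1 w1=0
t0.Δ3 w0=0 clk=1 w2=1 w1=1
t0.Δ4 w0=0 clk=1 w2=1 w1=0
t1.Δ0 w0=0 clk=1 w2=1 w1=0
t1.Δ1 w0=0 clk=0 w2=1 w1=0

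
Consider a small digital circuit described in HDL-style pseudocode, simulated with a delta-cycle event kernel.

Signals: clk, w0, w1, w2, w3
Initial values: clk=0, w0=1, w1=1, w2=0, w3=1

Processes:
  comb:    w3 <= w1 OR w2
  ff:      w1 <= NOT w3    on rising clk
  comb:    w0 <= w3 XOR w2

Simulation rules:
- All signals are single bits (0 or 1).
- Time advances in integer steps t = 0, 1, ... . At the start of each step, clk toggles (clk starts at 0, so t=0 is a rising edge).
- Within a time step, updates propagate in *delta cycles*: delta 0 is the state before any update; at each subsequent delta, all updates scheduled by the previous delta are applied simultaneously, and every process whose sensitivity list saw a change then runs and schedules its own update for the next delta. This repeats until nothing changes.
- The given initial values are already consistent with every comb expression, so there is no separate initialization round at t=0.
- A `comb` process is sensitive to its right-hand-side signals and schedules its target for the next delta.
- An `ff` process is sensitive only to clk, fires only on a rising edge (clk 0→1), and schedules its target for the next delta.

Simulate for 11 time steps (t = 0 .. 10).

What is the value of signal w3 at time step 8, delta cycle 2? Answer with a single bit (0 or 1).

t=0 Δ0: w0=1 w3=1 w1=1 clk=0 w2=0
  Δ1: clk:0→1
  Δ2: w1:1→0
  Δ3: w3:1→0
  Δ4: w0:1→0
  (4Δ to stable)
t=1 Δ0: w0=0 w3=0 w1=0 clk=1 w2=0
  Δ1: clk:1→0
  (1Δ to stable)
t=2 Δ0: w0=0 w3=0 w1=0 clk=0 w2=0
  Δ1: clk:0→1
  Δ2: w1:0→1
  Δ3: w3:0→1
  Δ4: w0:0→1
  (4Δ to stable)
t=3 Δ0: w0=1 w3=1 w1=1 clk=1 w2=0
  Δ1: clk:1→0
  (1Δ to stable)
t=4 Δ0: w0=1 w3=1 w1=1 clk=0 w2=0
  Δ1: clk:0→1
  Δ2: w1:1→0
  Δ3: w3:1→0
  Δ4: w0:1→0
  (4Δ to stable)
t=5 Δ0: w0=0 w3=0 w1=0 clk=1 w2=0
  Δ1: clk:1→0
  (1Δ to stable)
t=6 Δ0: w0=0 w3=0 w1=0 clk=0 w2=0
  Δ1: clk:0→1
  Δ2: w1:0→1
  Δ3: w3:0→1
  Δ4: w0:0→1
  (4Δ to stable)
t=7 Δ0: w0=1 w3=1 w1=1 clk=1 w2=0
  Δ1: clk:1→0
  (1Δ to stable)
t=8 Δ0: w0=1 w3=1 w1=1 clk=0 w2=0
  Δ1: clk:0→1
  Δ2: w1:1→0
  Δ3: w3:1→0
  Δ4: w0:1→0
  (4Δ to stable)
t=9 Δ0: w0=0 w3=0 w1=0 clk=1 w2=0
  Δ1: clk:1→0
  (1Δ to stable)
t=10 Δ0: w0=0 w3=0 w1=0 clk=0 w2=0
  Δ1: clk:0→1
  Δ2: w1:0→1
  Δ3: w3:0→1
  Δ4: w0:0→1
  (4Δ to stable)

1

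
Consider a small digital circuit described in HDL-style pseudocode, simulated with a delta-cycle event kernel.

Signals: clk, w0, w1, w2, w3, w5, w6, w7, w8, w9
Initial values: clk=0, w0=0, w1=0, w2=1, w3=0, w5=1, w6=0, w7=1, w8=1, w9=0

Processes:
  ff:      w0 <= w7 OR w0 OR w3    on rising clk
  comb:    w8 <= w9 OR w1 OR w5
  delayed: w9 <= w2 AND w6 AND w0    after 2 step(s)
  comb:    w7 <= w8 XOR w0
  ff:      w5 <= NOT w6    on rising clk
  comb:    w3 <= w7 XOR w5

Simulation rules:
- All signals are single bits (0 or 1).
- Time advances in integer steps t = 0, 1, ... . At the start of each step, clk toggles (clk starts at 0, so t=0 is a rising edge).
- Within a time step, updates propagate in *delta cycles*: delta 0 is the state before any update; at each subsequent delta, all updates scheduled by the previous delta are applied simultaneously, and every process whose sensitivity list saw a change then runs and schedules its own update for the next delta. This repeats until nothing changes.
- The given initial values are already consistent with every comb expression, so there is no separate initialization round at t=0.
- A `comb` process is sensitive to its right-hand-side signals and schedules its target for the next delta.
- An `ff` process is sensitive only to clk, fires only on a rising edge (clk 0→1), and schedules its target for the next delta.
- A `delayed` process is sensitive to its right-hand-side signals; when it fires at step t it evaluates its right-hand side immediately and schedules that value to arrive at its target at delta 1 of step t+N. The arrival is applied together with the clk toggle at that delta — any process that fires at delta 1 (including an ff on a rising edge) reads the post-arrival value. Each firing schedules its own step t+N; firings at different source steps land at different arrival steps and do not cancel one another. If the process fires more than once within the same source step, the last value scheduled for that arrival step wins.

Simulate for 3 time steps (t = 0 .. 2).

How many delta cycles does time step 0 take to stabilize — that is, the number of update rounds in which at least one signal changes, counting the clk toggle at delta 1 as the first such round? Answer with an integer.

4

t0.Δ0 w2=1 clk=0 w8=1 w0=0 w1=0 w5=1 w9=0 w6=0 w3=0 w7=1
t0.Δ1 w2=1 clk=1 w8=1 w0=0 w1=0 w5=1 w9=0 w6=0 w3=0 w7=1
t0.Δ2 w2=1 clk=1 w8=1 w0=1 w1=0 w5=1 w9=0 w6=0 w3=0 w7=1
t0.Δ3 w2=1 clk=1 w8=1 w0=1 w1=0 w5=1 w9=0 w6=0 w3=0 w7=0
t0.Δ4 w2=1 clk=1 w8=1 w0=1 w1=0 w5=1 w9=0 w6=0 w3=1 w7=0
t1.Δ0 w2=1 clk=1 w8=1 w0=1 w1=0 w5=1 w9=0 w6=0 w3=1 w7=0
t1.Δ1 w2=1 clk=0 w8=1 w0=1 w1=0 w5=1 w9=0 w6=0 w3=1 w7=0
t2.Δ0 w2=1 clk=0 w8=1 w0=1 w1=0 w5=1 w9=0 w6=0 w3=1 w7=0
t2.Δ1 w2=1 clk=1 w8=1 w0=1 w1=0 w5=1 w9=0 w6=0 w3=1 w7=0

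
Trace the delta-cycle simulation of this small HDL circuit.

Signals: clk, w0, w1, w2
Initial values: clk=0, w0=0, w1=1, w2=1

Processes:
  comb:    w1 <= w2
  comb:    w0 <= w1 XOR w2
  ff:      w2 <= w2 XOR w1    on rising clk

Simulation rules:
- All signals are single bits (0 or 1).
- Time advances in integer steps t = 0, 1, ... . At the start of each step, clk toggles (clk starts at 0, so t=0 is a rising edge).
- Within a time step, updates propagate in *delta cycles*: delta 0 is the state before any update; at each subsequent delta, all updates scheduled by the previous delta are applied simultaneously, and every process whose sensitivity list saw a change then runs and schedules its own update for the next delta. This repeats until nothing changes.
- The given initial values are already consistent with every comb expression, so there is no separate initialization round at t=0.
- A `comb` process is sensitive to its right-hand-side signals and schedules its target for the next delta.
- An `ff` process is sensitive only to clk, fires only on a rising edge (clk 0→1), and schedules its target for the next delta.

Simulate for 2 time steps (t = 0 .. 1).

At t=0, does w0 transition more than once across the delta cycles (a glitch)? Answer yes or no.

yes

[bits: clk,w1,w0,w2]
t=0: Δ0=0101 Δ1=1101 Δ2=1100 Δ3=1010 Δ4=1000 | 4Δ
t=1: Δ0=1000 Δ1=0000 | 1Δ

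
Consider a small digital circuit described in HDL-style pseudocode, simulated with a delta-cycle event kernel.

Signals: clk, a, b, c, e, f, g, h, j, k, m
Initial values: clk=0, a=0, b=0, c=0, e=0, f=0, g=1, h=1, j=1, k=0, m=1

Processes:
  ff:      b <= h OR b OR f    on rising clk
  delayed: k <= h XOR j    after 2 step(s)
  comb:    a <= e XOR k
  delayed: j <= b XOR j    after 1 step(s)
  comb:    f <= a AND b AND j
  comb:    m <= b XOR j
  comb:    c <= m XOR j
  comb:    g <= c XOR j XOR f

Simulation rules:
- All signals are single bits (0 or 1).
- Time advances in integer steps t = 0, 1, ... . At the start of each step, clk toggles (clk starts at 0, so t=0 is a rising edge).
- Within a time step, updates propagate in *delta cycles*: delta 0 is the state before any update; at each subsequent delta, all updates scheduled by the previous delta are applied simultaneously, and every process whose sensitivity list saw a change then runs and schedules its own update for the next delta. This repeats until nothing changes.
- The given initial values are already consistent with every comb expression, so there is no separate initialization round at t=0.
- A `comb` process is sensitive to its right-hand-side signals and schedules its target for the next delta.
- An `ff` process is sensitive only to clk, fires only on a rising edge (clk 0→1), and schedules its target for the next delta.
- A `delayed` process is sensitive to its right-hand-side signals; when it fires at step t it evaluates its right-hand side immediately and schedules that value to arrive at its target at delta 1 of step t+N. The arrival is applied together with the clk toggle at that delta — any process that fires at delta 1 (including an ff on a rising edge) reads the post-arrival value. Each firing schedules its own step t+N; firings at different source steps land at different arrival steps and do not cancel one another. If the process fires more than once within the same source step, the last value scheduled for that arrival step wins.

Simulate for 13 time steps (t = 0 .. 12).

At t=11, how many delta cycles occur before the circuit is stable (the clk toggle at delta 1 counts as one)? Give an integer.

4

[bits: h,g,b,e,clk,j,f,k,c,a,m]
t=0: Δ0=11000100001 Δ1=11001100001 Δ2=11101100001 Δ3=11101100000 Δ4=11101100100 Δ5=10101100100 | 5Δ
t=1: Δ0=10101100100 Δ1=10100000100 Δ2=11100000001 Δ3=10100000101 Δ4=11100000101 | 4Δ
t=2: Δ0=11100000101 Δ1=11101100101 Δ2=10101100000 Δ3=11101100100 Δ4=10101100100 | 4Δ
t=3: Δ0=10101100100 Δ1=10100001100 Δ2=11100001011 Δ3=10100001111 Δ4=11100001111 | 4Δ
t=4: Δ0=11100001111 Δ1=11101100111 Δ2=10101110000 Δ3=10101100100 | 3Δ
t=5: Δ0=10101100100 Δ1=10100001100 Δ2=11100001011 Δ3=10100001111 Δ4=11100001111 | 4Δ
t=6: Δ0=11100001111 Δ1=11101100111 Δ2=10101110000 Δ3=10101100100 | 3Δ
t=7: Δ0=10101100100 Δ1=10100001100 Δ2=11100001011 Δ3=10100001111 Δ4=11100001111 | 4Δ
t=8: Δ0=11100001111 Δ1=11101100111 Δ2=10101110000 Δ3=10101100100 | 3Δ
t=9: Δ0=10101100100 Δ1=10100001100 Δ2=11100001011 Δ3=10100001111 Δ4=11100001111 | 4Δ
t=10: Δ0=11100001111 Δ1=11101100111 Δ2=10101110000 Δ3=10101100100 | 3Δ
t=11: Δ0=10101100100 Δ1=10100001100 Δ2=11100001011 Δ3=10100001111 Δ4=11100001111 | 4Δ
t=12: Δ0=11100001111 Δ1=11101100111 Δ2=10101110000 Δ3=10101100100 | 3Δ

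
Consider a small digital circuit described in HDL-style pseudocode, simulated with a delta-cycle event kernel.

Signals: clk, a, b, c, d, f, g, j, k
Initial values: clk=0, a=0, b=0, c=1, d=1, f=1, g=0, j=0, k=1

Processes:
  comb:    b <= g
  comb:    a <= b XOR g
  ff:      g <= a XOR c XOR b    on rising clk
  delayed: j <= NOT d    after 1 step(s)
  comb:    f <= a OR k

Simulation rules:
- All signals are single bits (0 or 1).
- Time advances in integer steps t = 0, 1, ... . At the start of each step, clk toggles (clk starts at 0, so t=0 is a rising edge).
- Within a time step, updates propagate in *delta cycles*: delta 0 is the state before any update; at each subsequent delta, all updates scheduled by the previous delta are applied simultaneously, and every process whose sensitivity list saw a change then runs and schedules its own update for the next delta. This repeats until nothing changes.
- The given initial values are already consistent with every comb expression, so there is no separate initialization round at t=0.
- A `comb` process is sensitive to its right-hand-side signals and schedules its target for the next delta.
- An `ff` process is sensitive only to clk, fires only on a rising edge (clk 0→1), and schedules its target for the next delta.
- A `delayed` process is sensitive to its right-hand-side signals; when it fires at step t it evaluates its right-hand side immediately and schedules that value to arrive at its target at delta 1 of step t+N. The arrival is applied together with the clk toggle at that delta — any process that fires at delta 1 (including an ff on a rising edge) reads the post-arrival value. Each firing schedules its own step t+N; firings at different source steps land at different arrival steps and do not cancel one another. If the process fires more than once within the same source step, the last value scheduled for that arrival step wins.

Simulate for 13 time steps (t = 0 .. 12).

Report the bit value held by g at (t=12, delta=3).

1

[bits: b,clk,d,a,c,f,k,g,j]
t=0: Δ0=001011100 Δ1=011011100 Δ2=011011110 Δ3=111111110 Δ4=111011110 | 4Δ
t=1: Δ0=111011110 Δ1=101011110 | 1Δ
t=2: Δ0=101011110 Δ1=111011110 Δ2=111011100 Δ3=011111100 Δ4=011011100 | 4Δ
t=3: Δ0=011011100 Δ1=001011100 | 1Δ
t=4: Δ0=001011100 Δ1=011011100 Δ2=011011110 Δ3=111111110 Δ4=111011110 | 4Δ
t=5: Δ0=111011110 Δ1=101011110 | 1Δ
t=6: Δ0=101011110 Δ1=111011110 Δ2=111011100 Δ3=011111100 Δ4=011011100 | 4Δ
t=7: Δ0=011011100 Δ1=001011100 | 1Δ
t=8: Δ0=001011100 Δ1=011011100 Δ2=011011110 Δ3=111111110 Δ4=111011110 | 4Δ
t=9: Δ0=111011110 Δ1=101011110 | 1Δ
t=10: Δ0=101011110 Δ1=111011110 Δ2=111011100 Δ3=011111100 Δ4=011011100 | 4Δ
t=11: Δ0=011011100 Δ1=001011100 | 1Δ
t=12: Δ0=001011100 Δ1=011011100 Δ2=011011110 Δ3=111111110 Δ4=111011110 | 4Δ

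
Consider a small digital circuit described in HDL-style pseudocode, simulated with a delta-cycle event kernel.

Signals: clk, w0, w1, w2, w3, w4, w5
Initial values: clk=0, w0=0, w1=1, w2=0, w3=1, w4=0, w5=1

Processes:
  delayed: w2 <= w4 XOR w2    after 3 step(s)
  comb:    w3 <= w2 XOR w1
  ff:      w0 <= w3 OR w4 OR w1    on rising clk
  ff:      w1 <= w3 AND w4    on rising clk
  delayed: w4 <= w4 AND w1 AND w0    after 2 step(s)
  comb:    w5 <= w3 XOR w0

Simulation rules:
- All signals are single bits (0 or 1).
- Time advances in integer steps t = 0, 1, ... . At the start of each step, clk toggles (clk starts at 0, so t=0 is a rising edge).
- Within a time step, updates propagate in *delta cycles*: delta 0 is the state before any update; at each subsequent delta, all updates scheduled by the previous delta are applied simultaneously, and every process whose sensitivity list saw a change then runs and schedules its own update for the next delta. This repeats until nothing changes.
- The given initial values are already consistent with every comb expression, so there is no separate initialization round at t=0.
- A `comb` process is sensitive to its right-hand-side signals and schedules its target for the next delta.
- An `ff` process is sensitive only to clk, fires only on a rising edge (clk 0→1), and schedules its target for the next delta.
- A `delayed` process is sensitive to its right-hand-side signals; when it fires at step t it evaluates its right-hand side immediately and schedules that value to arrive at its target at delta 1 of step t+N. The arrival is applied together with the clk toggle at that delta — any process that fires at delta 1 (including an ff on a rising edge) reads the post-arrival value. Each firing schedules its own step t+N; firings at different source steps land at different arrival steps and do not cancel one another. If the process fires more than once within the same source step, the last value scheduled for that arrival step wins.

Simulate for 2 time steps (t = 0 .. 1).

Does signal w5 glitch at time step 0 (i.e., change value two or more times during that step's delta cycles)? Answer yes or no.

t0.Δ0 w4=0 w0=0 w3=1 clk=0 w2=0 w5=1 w1=1
t0.Δ1 w4=0 w0=0 w3=1 clk=1 w2=0 w5=1 w1=1
t0.Δ2 w4=0 w0=1 w3=1 clk=1 w2=0 w5=1 w1=0
t0.Δ3 w4=0 w0=1 w3=0 clk=1 w2=0 w5=0 w1=0
t0.Δ4 w4=0 w0=1 w3=0 clk=1 w2=0 w5=1 w1=0
t1.Δ0 w4=0 w0=1 w3=0 clk=1 w2=0 w5=1 w1=0
t1.Δ1 w4=0 w0=1 w3=0 clk=0 w2=0 w5=1 w1=0

yes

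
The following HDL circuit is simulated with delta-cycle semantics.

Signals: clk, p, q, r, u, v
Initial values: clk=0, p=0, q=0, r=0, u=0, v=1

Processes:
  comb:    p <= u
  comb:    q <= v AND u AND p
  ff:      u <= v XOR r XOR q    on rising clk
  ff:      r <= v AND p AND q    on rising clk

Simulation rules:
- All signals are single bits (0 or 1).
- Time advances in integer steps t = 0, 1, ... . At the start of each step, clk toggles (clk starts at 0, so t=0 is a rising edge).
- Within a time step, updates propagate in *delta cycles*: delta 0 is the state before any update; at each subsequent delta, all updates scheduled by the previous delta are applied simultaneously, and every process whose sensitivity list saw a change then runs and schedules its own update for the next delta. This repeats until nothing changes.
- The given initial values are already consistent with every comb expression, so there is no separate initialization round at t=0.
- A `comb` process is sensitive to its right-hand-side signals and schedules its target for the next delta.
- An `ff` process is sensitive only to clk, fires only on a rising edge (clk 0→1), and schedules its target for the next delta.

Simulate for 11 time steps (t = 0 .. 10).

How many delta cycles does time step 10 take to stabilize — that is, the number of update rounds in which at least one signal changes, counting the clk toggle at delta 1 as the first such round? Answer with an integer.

[bits: u,v,q,clk,r,p]
t=0: Δ0=010000 Δ1=010100 Δ2=110100 Δ3=110101 Δ4=111101 | 4Δ
t=1: Δ0=111101 Δ1=111001 | 1Δ
t=2: Δ0=111001 Δ1=111101 Δ2=011111 Δ3=010110 | 3Δ
t=3: Δ0=010110 Δ1=010010 | 1Δ
t=4: Δ0=010010 Δ1=010110 Δ2=010100 | 2Δ
t=5: Δ0=010100 Δ1=010000 | 1Δ
t=6: Δ0=010000 Δ1=010100 Δ2=110100 Δ3=110101 Δ4=111101 | 4Δ
t=7: Δ0=111101 Δ1=111001 | 1Δ
t=8: Δ0=111001 Δ1=111101 Δ2=011111 Δ3=010110 | 3Δ
t=9: Δ0=010110 Δ1=010010 | 1Δ
t=10: Δ0=010010 Δ1=010110 Δ2=010100 | 2Δ

2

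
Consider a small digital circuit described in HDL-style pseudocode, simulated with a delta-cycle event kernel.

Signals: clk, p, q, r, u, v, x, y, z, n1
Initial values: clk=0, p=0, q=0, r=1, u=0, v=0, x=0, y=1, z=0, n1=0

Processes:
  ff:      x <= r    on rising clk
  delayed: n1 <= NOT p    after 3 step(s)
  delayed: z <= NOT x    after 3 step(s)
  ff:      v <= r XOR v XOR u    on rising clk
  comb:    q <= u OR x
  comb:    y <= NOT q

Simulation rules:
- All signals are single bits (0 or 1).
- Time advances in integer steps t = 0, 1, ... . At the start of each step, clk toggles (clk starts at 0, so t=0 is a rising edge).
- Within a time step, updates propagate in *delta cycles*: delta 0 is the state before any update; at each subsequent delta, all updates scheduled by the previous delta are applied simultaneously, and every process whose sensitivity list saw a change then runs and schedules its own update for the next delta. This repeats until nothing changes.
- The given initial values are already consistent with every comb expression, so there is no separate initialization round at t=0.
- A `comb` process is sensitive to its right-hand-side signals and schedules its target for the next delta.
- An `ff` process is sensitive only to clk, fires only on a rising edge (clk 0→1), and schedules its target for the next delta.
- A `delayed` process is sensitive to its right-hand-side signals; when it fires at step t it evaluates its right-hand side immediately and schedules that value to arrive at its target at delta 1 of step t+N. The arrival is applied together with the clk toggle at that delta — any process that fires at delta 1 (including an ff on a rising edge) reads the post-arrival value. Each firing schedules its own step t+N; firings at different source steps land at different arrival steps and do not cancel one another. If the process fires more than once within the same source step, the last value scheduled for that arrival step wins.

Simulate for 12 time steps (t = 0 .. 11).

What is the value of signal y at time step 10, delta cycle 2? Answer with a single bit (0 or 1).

t0.Δ0 clk=0 z=0 v=0 p=0 n1=0 u=0 y=1 q=0 x=0 r=1
t0.Δ1 clk=1 z=0 v=0 p=0 n1=0 u=0 y=1 q=0 x=0 r=1
t0.Δ2 clk=1 z=0 v=1 p=0 n1=0 u=0 y=1 q=0 x=1 r=1
t0.Δ3 clk=1 z=0 v=1 p=0 n1=0 u=0 y=1 q=1 x=1 r=1
t0.Δ4 clk=1 z=0 v=1 p=0 n1=0 u=0 y=0 q=1 x=1 r=1
t1.Δ0 clk=1 z=0 v=1 p=0 n1=0 u=0 y=0 q=1 x=1 r=1
t1.Δ1 clk=0 z=0 v=1 p=0 n1=0 u=0 y=0 q=1 x=1 r=1
t2.Δ0 clk=0 z=0 v=1 p=0 n1=0 u=0 y=0 q=1 x=1 r=1
t2.Δ1 clk=1 z=0 v=1 p=0 n1=0 u=0 y=0 q=1 x=1 r=1
t2.Δ2 clk=1 z=0 v=0 p=0 n1=0 u=0 y=0 q=1 x=1 r=1
t3.Δ0 clk=1 z=0 v=0 p=0 n1=0 u=0 y=0 q=1 x=1 r=1
t3.Δ1 clk=0 z=0 v=0 p=0 n1=0 u=0 y=0 q=1 x=1 r=1
t4.Δ0 clk=0 z=0 v=0 p=0 n1=0 u=0 y=0 q=1 x=1 r=1
t4.Δ1 clk=1 z=0 v=0 p=0 n1=0 u=0 y=0 q=1 x=1 r=1
t4.Δ2 clk=1 z=0 v=1 p=0 n1=0 u=0 y=0 q=1 x=1 r=1
t5.Δ0 clk=1 z=0 v=1 p=0 n1=0 u=0 y=0 q=1 x=1 r=1
t5.Δ1 clk=0 z=0 v=1 p=0 n1=0 u=0 y=0 q=1 x=1 r=1
t6.Δ0 clk=0 z=0 v=1 p=0 n1=0 u=0 y=0 q=1 x=1 r=1
t6.Δ1 clk=1 z=0 v=1 p=0 n1=0 u=0 y=0 q=1 x=1 r=1
t6.Δ2 clk=1 z=0 v=0 p=0 n1=0 u=0 y=0 q=1 x=1 r=1
t7.Δ0 clk=1 z=0 v=0 p=0 n1=0 u=0 y=0 q=1 x=1 r=1
t7.Δ1 clk=0 z=0 v=0 p=0 n1=0 u=0 y=0 q=1 x=1 r=1
t8.Δ0 clk=0 z=0 v=0 p=0 n1=0 u=0 y=0 q=1 x=1 r=1
t8.Δ1 clk=1 z=0 v=0 p=0 n1=0 u=0 y=0 q=1 x=1 r=1
t8.Δ2 clk=1 z=0 v=1 p=0 n1=0 u=0 y=0 q=1 x=1 r=1
t9.Δ0 clk=1 z=0 v=1 p=0 n1=0 u=0 y=0 q=1 x=1 r=1
t9.Δ1 clk=0 z=0 v=1 p=0 n1=0 u=0 y=0 q=1 x=1 r=1
t10.Δ0 clk=0 z=0 v=1 p=0 n1=0 u=0 y=0 q=1 x=1 r=1
t10.Δ1 clk=1 z=0 v=1 p=0 n1=0 u=0 y=0 q=1 x=1 r=1
t10.Δ2 clk=1 z=0 v=0 p=0 n1=0 u=0 y=0 q=1 x=1 r=1
t11.Δ0 clk=1 z=0 v=0 p=0 n1=0 u=0 y=0 q=1 x=1 r=1
t11.Δ1 clk=0 z=0 v=0 p=0 n1=0 u=0 y=0 q=1 x=1 r=1

0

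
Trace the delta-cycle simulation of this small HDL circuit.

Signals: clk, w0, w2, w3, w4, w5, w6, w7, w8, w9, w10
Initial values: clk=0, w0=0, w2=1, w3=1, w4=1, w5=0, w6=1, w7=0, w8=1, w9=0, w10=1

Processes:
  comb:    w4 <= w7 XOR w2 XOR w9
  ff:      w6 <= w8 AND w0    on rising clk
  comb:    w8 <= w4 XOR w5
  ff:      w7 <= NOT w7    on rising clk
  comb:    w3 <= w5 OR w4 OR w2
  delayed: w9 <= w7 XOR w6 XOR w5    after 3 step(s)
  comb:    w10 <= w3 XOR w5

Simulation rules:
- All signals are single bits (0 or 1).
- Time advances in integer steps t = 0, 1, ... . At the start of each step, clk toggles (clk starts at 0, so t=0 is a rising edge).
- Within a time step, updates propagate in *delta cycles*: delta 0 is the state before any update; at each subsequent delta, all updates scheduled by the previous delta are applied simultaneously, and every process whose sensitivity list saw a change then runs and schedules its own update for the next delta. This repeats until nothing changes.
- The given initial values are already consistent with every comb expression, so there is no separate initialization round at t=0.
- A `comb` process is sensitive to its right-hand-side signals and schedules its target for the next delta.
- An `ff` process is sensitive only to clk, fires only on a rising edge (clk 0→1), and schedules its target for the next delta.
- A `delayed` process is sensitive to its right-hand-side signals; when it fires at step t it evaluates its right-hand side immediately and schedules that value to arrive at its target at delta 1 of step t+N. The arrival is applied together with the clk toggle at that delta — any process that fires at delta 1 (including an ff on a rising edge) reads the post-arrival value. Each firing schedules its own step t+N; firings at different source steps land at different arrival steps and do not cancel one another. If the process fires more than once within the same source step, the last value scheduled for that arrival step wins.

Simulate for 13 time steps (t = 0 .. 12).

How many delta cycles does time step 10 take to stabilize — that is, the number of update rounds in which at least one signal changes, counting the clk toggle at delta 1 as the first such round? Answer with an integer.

t0.Δ0 w5=0 w9=0 w3=1 w6=1 clk=0 w8=1 w7=0 w0=0 w10=1 w2=1 w4=1
t0.Δ1 w5=0 w9=0 w3=1 w6=1 clk=1 w8=1 w7=0 w0=0 w10=1 w2=1 w4=1
t0.Δ2 w5=0 w9=0 w3=1 w6=0 clk=1 w8=1 w7=1 w0=0 w10=1 w2=1 w4=1
t0.Δ3 w5=0 w9=0 w3=1 w6=0 clk=1 w8=1 w7=1 w0=0 w10=1 w2=1 w4=0
t0.Δ4 w5=0 w9=0 w3=1 w6=0 clk=1 w8=0 w7=1 w0=0 w10=1 w2=1 w4=0
t1.Δ0 w5=0 w9=0 w3=1 w6=0 clk=1 w8=0 w7=1 w0=0 w10=1 w2=1 w4=0
t1.Δ1 w5=0 w9=0 w3=1 w6=0 clk=0 w8=0 w7=1 w0=0 w10=1 w2=1 w4=0
t2.Δ0 w5=0 w9=0 w3=1 w6=0 clk=0 w8=0 w7=1 w0=0 w10=1 w2=1 w4=0
t2.Δ1 w5=0 w9=0 w3=1 w6=0 clk=1 w8=0 w7=1 w0=0 w10=1 w2=1 w4=0
t2.Δ2 w5=0 w9=0 w3=1 w6=0 clk=1 w8=0 w7=0 w0=0 w10=1 w2=1 w4=0
t2.Δ3 w5=0 w9=0 w3=1 w6=0 clk=1 w8=0 w7=0 w0=0 w10=1 w2=1 w4=1
t2.Δ4 w5=0 w9=0 w3=1 w6=0 clk=1 w8=1 w7=0 w0=0 w10=1 w2=1 w4=1
t3.Δ0 w5=0 w9=0 w3=1 w6=0 clk=1 w8=1 w7=0 w0=0 w10=1 w2=1 w4=1
t3.Δ1 w5=0 w9=1 w3=1 w6=0 clk=0 w8=1 w7=0 w0=0 w10=1 w2=1 w4=1
t3.Δ2 w5=0 w9=1 w3=1 w6=0 clk=0 w8=1 w7=0 w0=0 w10=1 w2=1 w4=0
t3.Δ3 w5=0 w9=1 w3=1 w6=0 clk=0 w8=0 w7=0 w0=0 w10=1 w2=1 w4=0
t4.Δ0 w5=0 w9=1 w3=1 w6=0 clk=0 w8=0 w7=0 w0=0 w10=1 w2=1 w4=0
t4.Δ1 w5=0 w9=1 w3=1 w6=0 clk=1 w8=0 w7=0 w0=0 w10=1 w2=1 w4=0
t4.Δ2 w5=0 w9=1 w3=1 w6=0 clk=1 w8=0 w7=1 w0=0 w10=1 w2=1 w4=0
t4.Δ3 w5=0 w9=1 w3=1 w6=0 clk=1 w8=0 w7=1 w0=0 w10=1 w2=1 w4=1
t4.Δ4 w5=0 w9=1 w3=1 w6=0 clk=1 w8=1 w7=1 w0=0 w10=1 w2=1 w4=1
t5.Δ0 w5=0 w9=1 w3=1 w6=0 clk=1 w8=1 w7=1 w0=0 w10=1 w2=1 w4=1
t5.Δ1 w5=0 w9=0 w3=1 w6=0 clk=0 w8=1 w7=1 w0=0 w10=1 w2=1 w4=1
t5.Δ2 w5=0 w9=0 w3=1 w6=0 clk=0 w8=1 w7=1 w0=0 w10=1 w2=1 w4=0
t5.Δ3 w5=0 w9=0 w3=1 w6=0 clk=0 w8=0 w7=1 w0=0 w10=1 w2=1 w4=0
t6.Δ0 w5=0 w9=0 w3=1 w6=0 clk=0 w8=0 w7=1 w0=0 w10=1 w2=1 w4=0
t6.Δ1 w5=0 w9=0 w3=1 w6=0 clk=1 w8=0 w7=1 w0=0 w10=1 w2=1 w4=0
t6.Δ2 w5=0 w9=0 w3=1 w6=0 clk=1 w8=0 w7=0 w0=0 w10=1 w2=1 w4=0
t6.Δ3 w5=0 w9=0 w3=1 w6=0 clk=1 w8=0 w7=0 w0=0 w10=1 w2=1 w4=1
t6.Δ4 w5=0 w9=0 w3=1 w6=0 clk=1 w8=1 w7=0 w0=0 w10=1 w2=1 w4=1
t7.Δ0 w5=0 w9=0 w3=1 w6=0 clk=1 w8=1 w7=0 w0=0 w10=1 w2=1 w4=1
t7.Δ1 w5=0 w9=1 w3=1 w6=0 clk=0 w8=1 w7=0 w0=0 w10=1 w2=1 w4=1
t7.Δ2 w5=0 w9=1 w3=1 w6=0 clk=0 w8=1 w7=0 w0=0 w10=1 w2=1 w4=0
t7.Δ3 w5=0 w9=1 w3=1 w6=0 clk=0 w8=0 w7=0 w0=0 w10=1 w2=1 w4=0
t8.Δ0 w5=0 w9=1 w3=1 w6=0 clk=0 w8=0 w7=0 w0=0 w10=1 w2=1 w4=0
t8.Δ1 w5=0 w9=1 w3=1 w6=0 clk=1 w8=0 w7=0 w0=0 w10=1 w2=1 w4=0
t8.Δ2 w5=0 w9=1 w3=1 w6=0 clk=1 w8=0 w7=1 w0=0 w10=1 w2=1 w4=0
t8.Δ3 w5=0 w9=1 w3=1 w6=0 clk=1 w8=0 w7=1 w0=0 w10=1 w2=1 w4=1
t8.Δ4 w5=0 w9=1 w3=1 w6=0 clk=1 w8=1 w7=1 w0=0 w10=1 w2=1 w4=1
t9.Δ0 w5=0 w9=1 w3=1 w6=0 clk=1 w8=1 w7=1 w0=0 w10=1 w2=1 w4=1
t9.Δ1 w5=0 w9=0 w3=1 w6=0 clk=0 w8=1 w7=1 w0=0 w10=1 w2=1 w4=1
t9.Δ2 w5=0 w9=0 w3=1 w6=0 clk=0 w8=1 w7=1 w0=0 w10=1 w2=1 w4=0
t9.Δ3 w5=0 w9=0 w3=1 w6=0 clk=0 w8=0 w7=1 w0=0 w10=1 w2=1 w4=0
t10.Δ0 w5=0 w9=0 w3=1 w6=0 clk=0 w8=0 w7=1 w0=0 w10=1 w2=1 w4=0
t10.Δ1 w5=0 w9=0 w3=1 w6=0 clk=1 w8=0 w7=1 w0=0 w10=1 w2=1 w4=0
t10.Δ2 w5=0 w9=0 w3=1 w6=0 clk=1 w8=0 w7=0 w0=0 w10=1 w2=1 w4=0
t10.Δ3 w5=0 w9=0 w3=1 w6=0 clk=1 w8=0 w7=0 w0=0 w10=1 w2=1 w4=1
t10.Δ4 w5=0 w9=0 w3=1 w6=0 clk=1 w8=1 w7=0 w0=0 w10=1 w2=1 w4=1
t11.Δ0 w5=0 w9=0 w3=1 w6=0 clk=1 w8=1 w7=0 w0=0 w10=1 w2=1 w4=1
t11.Δ1 w5=0 w9=1 w3=1 w6=0 clk=0 w8=1 w7=0 w0=0 w10=1 w2=1 w4=1
t11.Δ2 w5=0 w9=1 w3=1 w6=0 clk=0 w8=1 w7=0 w0=0 w10=1 w2=1 w4=0
t11.Δ3 w5=0 w9=1 w3=1 w6=0 clk=0 w8=0 w7=0 w0=0 w10=1 w2=1 w4=0
t12.Δ0 w5=0 w9=1 w3=1 w6=0 clk=0 w8=0 w7=0 w0=0 w10=1 w2=1 w4=0
t12.Δ1 w5=0 w9=1 w3=1 w6=0 clk=1 w8=0 w7=0 w0=0 w10=1 w2=1 w4=0
t12.Δ2 w5=0 w9=1 w3=1 w6=0 clk=1 w8=0 w7=1 w0=0 w10=1 w2=1 w4=0
t12.Δ3 w5=0 w9=1 w3=1 w6=0 clk=1 w8=0 w7=1 w0=0 w10=1 w2=1 w4=1
t12.Δ4 w5=0 w9=1 w3=1 w6=0 clk=1 w8=1 w7=1 w0=0 w10=1 w2=1 w4=1

4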